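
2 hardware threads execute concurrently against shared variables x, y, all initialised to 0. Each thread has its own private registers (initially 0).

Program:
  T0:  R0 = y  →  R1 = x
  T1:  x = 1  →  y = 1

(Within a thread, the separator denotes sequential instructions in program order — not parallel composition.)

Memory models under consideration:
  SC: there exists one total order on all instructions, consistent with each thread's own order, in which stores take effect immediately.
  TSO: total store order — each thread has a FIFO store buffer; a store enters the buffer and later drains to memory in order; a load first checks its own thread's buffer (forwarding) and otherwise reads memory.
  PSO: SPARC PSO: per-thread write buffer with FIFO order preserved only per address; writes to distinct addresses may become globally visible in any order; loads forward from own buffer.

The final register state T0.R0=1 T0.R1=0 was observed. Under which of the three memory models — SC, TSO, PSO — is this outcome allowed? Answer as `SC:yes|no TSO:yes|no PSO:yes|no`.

outcome vector order: (T0.R0,T0.R1)
SC: 3 outcomes — {00, 01, 11}
TSO: 3 outcomes — {00, 01, 11}
PSO: 4 outcomes — {00, 01, 10, 11}
target 10 ∈ {PSO}

SC:no TSO:no PSO:yes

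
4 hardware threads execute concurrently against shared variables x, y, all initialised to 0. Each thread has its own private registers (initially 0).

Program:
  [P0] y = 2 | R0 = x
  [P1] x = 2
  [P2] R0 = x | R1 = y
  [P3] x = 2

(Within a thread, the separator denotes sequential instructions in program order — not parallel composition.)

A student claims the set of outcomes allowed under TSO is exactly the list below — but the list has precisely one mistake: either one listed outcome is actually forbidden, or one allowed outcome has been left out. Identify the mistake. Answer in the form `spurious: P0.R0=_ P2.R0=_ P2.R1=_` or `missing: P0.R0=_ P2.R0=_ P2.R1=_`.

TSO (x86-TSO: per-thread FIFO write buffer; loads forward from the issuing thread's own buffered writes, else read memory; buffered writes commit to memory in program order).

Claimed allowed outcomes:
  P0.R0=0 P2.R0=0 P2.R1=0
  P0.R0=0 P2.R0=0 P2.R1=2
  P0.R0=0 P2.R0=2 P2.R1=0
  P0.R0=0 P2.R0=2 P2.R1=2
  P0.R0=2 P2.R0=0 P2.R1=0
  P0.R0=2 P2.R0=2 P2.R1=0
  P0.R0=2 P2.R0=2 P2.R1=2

missing: P0.R0=2 P2.R0=0 P2.R1=2

outcome vector order: (P0.R0,P2.R0,P2.R1)
TSO (8): (0,0,0); (0,0,2); (0,2,0); (0,2,2); (2,0,0); (2,0,2); (2,2,0); (2,2,2)
TSO∖claimed = {(2,0,2)}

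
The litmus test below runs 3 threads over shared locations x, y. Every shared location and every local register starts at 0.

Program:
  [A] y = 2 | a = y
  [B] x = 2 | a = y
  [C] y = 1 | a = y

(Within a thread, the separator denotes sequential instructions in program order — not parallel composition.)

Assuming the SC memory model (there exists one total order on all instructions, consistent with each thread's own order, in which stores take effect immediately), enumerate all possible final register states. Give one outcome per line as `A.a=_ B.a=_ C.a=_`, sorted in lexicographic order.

A.a=1 B.a=0 C.a=1
A.a=1 B.a=1 C.a=1
A.a=1 B.a=2 C.a=1
A.a=2 B.a=0 C.a=1
A.a=2 B.a=0 C.a=2
A.a=2 B.a=1 C.a=1
A.a=2 B.a=1 C.a=2
A.a=2 B.a=2 C.a=1
A.a=2 B.a=2 C.a=2

outcome vector order: (A.a,B.a,C.a)
|SC outcomes| = 9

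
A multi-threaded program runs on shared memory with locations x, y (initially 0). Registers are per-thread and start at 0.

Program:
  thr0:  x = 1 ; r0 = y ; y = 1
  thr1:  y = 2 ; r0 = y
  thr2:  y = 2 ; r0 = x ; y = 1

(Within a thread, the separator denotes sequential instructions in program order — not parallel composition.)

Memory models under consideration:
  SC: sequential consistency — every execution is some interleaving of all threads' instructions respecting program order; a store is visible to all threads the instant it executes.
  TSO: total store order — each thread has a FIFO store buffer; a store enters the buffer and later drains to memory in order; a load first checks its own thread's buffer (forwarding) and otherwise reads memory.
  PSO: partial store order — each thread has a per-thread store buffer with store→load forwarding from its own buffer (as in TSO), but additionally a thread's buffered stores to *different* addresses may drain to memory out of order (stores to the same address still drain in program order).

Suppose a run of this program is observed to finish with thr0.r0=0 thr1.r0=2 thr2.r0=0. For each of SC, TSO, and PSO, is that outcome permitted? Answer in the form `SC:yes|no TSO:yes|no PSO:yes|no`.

SC:no TSO:yes PSO:yes

outcome vector order: (thr0.r0,thr1.r0,thr2.r0)
under SC → 0/1/1 0/2/1 1/1/0 1/1/1 1/2/0 1/2/1 2/1/0 2/1/1 2/2/0 2/2/1
under TSO → 0/1/0 0/1/1 0/2/0 0/2/1 1/1/0 1/1/1 1/2/0 1/2/1 2/1/0 2/1/1 2/2/0 2/2/1
under PSO → 0/1/0 0/1/1 0/2/0 0/2/1 1/1/0 1/1/1 1/2/0 1/2/1 2/1/0 2/1/1 2/2/0 2/2/1
target 0/2/0 ∈ {TSO,PSO}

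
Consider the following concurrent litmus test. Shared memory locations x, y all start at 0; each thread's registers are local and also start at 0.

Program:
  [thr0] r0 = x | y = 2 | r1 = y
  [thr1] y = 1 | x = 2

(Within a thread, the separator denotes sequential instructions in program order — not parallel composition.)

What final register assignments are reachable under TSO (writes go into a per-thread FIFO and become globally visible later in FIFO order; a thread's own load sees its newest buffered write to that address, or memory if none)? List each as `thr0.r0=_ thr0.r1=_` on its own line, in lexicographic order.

outcome vector order: (thr0.r0,thr0.r1)
|TSO outcomes| = 3

thr0.r0=0 thr0.r1=1
thr0.r0=0 thr0.r1=2
thr0.r0=2 thr0.r1=2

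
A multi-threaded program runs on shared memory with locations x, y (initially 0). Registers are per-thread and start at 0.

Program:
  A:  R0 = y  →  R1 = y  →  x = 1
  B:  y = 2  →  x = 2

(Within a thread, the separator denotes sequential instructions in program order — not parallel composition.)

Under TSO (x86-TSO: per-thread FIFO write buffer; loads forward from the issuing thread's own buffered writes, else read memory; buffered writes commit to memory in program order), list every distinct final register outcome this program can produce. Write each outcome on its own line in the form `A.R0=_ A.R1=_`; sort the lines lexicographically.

outcome vector order: (A.R0,A.R1)
|TSO outcomes| = 3

A.R0=0 A.R1=0
A.R0=0 A.R1=2
A.R0=2 A.R1=2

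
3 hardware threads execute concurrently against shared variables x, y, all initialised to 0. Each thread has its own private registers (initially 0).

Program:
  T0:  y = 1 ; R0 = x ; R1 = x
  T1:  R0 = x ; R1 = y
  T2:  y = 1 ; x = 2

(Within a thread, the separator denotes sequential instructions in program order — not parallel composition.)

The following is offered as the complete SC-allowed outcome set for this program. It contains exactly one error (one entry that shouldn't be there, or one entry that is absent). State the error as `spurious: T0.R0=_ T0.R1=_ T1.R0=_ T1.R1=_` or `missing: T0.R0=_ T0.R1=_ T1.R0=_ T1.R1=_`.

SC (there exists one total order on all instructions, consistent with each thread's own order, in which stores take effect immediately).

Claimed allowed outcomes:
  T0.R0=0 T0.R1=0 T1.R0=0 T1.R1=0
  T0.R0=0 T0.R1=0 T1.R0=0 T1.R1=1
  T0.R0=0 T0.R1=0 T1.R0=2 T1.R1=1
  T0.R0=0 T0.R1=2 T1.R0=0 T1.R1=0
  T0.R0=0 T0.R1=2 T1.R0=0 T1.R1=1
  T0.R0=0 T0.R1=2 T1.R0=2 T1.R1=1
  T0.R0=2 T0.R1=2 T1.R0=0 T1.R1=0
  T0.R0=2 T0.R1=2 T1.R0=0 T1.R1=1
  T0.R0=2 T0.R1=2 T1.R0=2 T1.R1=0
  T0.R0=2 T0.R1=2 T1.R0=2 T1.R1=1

spurious: T0.R0=2 T0.R1=2 T1.R0=2 T1.R1=0

outcome vector order: (T0.R0,T0.R1,T1.R0,T1.R1)
[SC] allowed = {0000; 0001; 0021; 0200; 0201; 0221; 2200; 2201; 2221}
claimed∖SC = {2220}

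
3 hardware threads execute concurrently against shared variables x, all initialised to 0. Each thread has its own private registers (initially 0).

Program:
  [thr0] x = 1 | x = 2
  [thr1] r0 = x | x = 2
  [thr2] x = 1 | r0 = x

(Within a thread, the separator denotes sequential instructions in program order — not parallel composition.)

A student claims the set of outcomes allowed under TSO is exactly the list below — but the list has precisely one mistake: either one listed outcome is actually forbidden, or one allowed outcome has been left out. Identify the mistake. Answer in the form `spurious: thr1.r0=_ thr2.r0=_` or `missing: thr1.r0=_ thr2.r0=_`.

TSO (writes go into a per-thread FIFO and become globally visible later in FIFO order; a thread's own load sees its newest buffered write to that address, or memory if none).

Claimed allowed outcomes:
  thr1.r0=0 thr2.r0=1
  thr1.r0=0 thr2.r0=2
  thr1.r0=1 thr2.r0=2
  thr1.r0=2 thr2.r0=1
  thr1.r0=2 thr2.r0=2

outcome vector order: (thr1.r0,thr2.r0)
TSO (6): <0 1>; <0 2>; <1 1>; <1 2>; <2 1>; <2 2>
TSO∖claimed = {<1 1>}

missing: thr1.r0=1 thr2.r0=1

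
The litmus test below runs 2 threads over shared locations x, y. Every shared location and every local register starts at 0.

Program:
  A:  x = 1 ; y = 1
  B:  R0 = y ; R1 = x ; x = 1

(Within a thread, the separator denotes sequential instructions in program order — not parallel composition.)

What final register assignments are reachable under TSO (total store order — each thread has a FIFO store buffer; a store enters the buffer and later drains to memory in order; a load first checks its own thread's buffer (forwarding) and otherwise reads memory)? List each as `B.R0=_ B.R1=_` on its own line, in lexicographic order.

outcome vector order: (B.R0,B.R1)
|TSO outcomes| = 3

B.R0=0 B.R1=0
B.R0=0 B.R1=1
B.R0=1 B.R1=1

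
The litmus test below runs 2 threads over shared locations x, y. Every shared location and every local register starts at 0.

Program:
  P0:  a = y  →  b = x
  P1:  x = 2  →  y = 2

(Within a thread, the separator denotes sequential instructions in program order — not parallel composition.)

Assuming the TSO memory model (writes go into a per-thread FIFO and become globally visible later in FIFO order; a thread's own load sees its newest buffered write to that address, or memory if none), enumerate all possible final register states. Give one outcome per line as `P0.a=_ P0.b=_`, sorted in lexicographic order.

P0.a=0 P0.b=0
P0.a=0 P0.b=2
P0.a=2 P0.b=2

outcome vector order: (P0.a,P0.b)
|TSO outcomes| = 3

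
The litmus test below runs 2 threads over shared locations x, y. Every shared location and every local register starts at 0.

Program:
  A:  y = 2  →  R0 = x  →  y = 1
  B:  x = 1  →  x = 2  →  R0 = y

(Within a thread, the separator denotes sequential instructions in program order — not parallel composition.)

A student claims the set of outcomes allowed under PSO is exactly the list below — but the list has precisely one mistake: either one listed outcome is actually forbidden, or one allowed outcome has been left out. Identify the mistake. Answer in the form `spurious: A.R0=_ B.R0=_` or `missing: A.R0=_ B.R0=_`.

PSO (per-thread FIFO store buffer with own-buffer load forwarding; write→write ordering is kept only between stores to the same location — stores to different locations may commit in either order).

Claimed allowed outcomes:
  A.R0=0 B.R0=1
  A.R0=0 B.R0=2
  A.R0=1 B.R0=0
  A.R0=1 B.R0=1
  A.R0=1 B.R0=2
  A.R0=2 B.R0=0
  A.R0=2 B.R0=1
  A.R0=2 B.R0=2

outcome vector order: (A.R0,B.R0)
PSO: 9 outcomes — {<0 0> <0 1> <0 2> <1 0> <1 1> <1 2> <2 0> <2 1> <2 2>}
PSO∖claimed = {<0 0>}

missing: A.R0=0 B.R0=0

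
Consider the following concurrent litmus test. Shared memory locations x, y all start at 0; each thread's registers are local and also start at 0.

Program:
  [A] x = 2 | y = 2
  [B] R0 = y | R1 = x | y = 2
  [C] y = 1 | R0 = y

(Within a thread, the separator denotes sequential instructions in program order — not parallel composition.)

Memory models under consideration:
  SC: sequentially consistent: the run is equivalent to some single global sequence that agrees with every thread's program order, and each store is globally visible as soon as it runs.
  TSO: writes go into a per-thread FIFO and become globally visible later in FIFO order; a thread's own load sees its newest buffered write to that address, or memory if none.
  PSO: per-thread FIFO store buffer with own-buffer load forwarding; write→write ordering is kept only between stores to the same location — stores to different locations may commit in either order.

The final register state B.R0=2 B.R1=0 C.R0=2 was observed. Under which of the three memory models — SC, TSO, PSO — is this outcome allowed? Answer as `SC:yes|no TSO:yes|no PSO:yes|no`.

outcome vector order: (B.R0,B.R1,C.R0)
SC: 10 outcomes — {001; 002; 021; 022; 101; 102; 121; 122; 221; 222}
TSO: 10 outcomes — {001; 002; 021; 022; 101; 102; 121; 122; 221; 222}
PSO: 12 outcomes — {001; 002; 021; 022; 101; 102; 121; 122; 201; 202; 221; 222}
target 202 ∈ {PSO}

SC:no TSO:no PSO:yes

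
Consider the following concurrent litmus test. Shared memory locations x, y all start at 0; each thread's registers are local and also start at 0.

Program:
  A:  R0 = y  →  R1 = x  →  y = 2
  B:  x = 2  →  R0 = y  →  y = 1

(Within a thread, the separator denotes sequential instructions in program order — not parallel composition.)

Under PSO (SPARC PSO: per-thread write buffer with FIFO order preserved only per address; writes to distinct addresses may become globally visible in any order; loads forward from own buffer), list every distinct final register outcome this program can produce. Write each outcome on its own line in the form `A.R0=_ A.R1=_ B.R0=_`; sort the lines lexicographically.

outcome vector order: (A.R0,A.R1,B.R0)
|PSO outcomes| = 6

A.R0=0 A.R1=0 B.R0=0
A.R0=0 A.R1=0 B.R0=2
A.R0=0 A.R1=2 B.R0=0
A.R0=0 A.R1=2 B.R0=2
A.R0=1 A.R1=0 B.R0=0
A.R0=1 A.R1=2 B.R0=0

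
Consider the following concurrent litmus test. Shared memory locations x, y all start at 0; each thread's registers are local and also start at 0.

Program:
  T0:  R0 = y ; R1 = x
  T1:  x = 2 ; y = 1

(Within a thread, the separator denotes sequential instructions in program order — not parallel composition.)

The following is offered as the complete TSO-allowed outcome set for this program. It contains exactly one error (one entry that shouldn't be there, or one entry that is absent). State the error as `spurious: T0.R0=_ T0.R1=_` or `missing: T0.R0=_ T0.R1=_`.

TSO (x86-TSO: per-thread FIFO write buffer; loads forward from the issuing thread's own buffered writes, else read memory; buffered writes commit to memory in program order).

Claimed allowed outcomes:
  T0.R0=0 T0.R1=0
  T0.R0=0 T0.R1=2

missing: T0.R0=1 T0.R1=2

outcome vector order: (T0.R0,T0.R1)
TSO: 3 outcomes — {0/0; 0/2; 1/2}
TSO∖claimed = {1/2}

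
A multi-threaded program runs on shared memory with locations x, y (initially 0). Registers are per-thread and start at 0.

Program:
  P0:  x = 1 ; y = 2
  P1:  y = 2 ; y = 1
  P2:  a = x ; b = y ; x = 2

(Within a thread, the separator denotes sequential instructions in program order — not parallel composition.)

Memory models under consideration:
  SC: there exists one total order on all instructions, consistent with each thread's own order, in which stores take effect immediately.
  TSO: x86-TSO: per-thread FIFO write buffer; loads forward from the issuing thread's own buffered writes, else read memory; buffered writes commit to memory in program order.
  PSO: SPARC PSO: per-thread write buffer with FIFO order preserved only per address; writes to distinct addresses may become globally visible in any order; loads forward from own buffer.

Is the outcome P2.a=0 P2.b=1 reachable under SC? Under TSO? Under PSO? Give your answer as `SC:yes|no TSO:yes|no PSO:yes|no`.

SC:yes TSO:yes PSO:yes

outcome vector order: (P2.a,P2.b)
SC (6): 0/0; 0/1; 0/2; 1/0; 1/1; 1/2
TSO (6): 0/0; 0/1; 0/2; 1/0; 1/1; 1/2
PSO (6): 0/0; 0/1; 0/2; 1/0; 1/1; 1/2
target 0/1 ∈ {SC,TSO,PSO}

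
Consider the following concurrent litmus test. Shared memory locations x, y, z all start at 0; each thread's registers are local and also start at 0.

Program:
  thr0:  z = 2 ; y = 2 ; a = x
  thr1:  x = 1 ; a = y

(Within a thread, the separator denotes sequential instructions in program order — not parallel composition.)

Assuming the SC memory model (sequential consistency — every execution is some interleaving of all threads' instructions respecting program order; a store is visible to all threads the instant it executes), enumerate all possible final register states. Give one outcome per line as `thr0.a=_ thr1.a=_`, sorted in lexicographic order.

outcome vector order: (thr0.a,thr1.a)
|SC outcomes| = 3

thr0.a=0 thr1.a=2
thr0.a=1 thr1.a=0
thr0.a=1 thr1.a=2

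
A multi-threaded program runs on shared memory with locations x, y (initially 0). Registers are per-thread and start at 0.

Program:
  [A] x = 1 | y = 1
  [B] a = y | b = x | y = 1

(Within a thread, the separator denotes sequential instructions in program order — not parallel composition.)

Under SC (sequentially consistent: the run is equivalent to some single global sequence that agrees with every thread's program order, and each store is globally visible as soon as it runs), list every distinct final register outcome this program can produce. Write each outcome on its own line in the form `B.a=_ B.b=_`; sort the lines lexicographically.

outcome vector order: (B.a,B.b)
|SC outcomes| = 3

B.a=0 B.b=0
B.a=0 B.b=1
B.a=1 B.b=1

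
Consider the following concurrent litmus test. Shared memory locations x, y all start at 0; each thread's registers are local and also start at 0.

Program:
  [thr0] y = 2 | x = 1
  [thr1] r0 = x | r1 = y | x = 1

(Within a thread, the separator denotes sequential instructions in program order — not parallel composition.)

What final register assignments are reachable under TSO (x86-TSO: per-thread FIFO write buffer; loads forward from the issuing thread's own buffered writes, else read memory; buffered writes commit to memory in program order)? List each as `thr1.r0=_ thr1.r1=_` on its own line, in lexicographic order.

outcome vector order: (thr1.r0,thr1.r1)
|TSO outcomes| = 3

thr1.r0=0 thr1.r1=0
thr1.r0=0 thr1.r1=2
thr1.r0=1 thr1.r1=2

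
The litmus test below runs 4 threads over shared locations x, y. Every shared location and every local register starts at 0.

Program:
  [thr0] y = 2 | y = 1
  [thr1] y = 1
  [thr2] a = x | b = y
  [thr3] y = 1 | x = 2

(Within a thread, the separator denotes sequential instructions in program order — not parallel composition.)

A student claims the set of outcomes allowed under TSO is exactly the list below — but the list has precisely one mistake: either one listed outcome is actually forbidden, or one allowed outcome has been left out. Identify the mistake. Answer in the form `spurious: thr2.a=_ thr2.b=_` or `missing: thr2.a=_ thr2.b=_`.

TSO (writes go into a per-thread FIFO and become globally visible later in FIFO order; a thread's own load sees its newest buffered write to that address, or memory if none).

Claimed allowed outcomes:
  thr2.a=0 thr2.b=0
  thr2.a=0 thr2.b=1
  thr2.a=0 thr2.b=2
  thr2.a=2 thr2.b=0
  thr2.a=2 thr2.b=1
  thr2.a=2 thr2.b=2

spurious: thr2.a=2 thr2.b=0

outcome vector order: (thr2.a,thr2.b)
TSO: 5 outcomes — {0/0, 0/1, 0/2, 2/1, 2/2}
claimed∖TSO = {2/0}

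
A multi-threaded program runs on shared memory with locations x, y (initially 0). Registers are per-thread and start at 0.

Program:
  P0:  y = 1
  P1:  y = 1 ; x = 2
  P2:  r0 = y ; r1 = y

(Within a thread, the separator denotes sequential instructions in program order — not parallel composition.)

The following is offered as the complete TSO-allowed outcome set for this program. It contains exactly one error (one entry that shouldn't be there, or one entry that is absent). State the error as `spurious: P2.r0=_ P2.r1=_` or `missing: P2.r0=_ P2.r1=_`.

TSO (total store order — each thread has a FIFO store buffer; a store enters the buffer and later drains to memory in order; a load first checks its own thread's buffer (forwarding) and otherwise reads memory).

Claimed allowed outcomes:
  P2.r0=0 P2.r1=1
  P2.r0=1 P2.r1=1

missing: P2.r0=0 P2.r1=0

outcome vector order: (P2.r0,P2.r1)
TSO (3): 00 01 11
TSO∖claimed = {00}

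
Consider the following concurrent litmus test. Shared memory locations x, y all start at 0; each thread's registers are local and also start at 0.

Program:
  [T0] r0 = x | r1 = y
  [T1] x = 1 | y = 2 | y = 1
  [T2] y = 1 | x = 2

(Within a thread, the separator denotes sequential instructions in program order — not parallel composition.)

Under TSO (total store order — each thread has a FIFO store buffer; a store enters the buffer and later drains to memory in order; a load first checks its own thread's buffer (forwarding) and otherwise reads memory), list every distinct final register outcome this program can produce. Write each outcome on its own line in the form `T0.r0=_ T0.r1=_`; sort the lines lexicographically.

T0.r0=0 T0.r1=0
T0.r0=0 T0.r1=1
T0.r0=0 T0.r1=2
T0.r0=1 T0.r1=0
T0.r0=1 T0.r1=1
T0.r0=1 T0.r1=2
T0.r0=2 T0.r1=1
T0.r0=2 T0.r1=2

outcome vector order: (T0.r0,T0.r1)
|TSO outcomes| = 8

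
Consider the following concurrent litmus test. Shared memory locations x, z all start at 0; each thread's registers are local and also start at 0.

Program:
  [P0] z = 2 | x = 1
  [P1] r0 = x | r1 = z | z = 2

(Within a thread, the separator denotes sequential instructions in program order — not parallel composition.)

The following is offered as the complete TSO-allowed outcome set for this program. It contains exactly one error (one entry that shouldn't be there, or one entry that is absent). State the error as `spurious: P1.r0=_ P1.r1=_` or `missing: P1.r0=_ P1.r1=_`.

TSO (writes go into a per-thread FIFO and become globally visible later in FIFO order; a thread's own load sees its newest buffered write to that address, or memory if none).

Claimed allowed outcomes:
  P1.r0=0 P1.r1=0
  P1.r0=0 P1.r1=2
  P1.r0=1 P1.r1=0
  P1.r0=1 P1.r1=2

spurious: P1.r0=1 P1.r1=0

outcome vector order: (P1.r0,P1.r1)
TSO (3): (0,0) (0,2) (1,2)
claimed∖TSO = {(1,0)}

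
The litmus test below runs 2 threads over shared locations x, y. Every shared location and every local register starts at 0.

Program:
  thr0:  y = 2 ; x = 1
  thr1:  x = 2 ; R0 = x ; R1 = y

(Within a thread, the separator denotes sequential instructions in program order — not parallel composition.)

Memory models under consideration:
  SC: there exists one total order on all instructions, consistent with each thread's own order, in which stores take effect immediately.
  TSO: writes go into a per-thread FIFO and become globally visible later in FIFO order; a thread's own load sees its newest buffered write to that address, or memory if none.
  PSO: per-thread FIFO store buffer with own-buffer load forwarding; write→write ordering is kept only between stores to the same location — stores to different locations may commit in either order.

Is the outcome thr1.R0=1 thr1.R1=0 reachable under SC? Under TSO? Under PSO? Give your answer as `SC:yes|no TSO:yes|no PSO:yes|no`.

SC:no TSO:no PSO:yes

outcome vector order: (thr1.R0,thr1.R1)
under SC → (1,2); (2,0); (2,2)
under TSO → (1,2); (2,0); (2,2)
under PSO → (1,0); (1,2); (2,0); (2,2)
target (1,0) ∈ {PSO}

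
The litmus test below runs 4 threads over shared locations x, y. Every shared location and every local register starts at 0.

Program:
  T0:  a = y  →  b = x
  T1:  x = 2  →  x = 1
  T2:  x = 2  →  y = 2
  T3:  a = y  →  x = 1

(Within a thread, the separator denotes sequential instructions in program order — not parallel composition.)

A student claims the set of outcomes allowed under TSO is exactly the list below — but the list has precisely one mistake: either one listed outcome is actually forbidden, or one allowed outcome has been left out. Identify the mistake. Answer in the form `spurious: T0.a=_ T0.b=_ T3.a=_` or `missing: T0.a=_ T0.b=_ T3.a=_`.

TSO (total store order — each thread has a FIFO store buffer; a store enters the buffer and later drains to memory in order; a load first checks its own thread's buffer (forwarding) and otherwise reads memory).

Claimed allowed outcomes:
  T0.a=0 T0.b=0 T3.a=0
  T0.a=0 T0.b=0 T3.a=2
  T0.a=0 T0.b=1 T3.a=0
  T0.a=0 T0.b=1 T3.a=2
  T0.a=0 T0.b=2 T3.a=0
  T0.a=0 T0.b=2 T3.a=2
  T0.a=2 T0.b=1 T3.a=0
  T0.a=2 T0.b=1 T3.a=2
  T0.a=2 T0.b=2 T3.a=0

missing: T0.a=2 T0.b=2 T3.a=2

outcome vector order: (T0.a,T0.b,T3.a)
TSO (10): 000; 002; 010; 012; 020; 022; 210; 212; 220; 222
TSO∖claimed = {222}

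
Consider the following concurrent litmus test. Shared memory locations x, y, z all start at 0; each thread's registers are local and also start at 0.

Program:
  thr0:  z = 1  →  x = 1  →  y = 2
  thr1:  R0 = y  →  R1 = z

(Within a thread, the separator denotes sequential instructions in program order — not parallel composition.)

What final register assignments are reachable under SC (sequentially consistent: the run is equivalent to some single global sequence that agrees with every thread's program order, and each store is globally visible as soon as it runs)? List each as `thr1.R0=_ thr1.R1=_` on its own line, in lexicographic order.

outcome vector order: (thr1.R0,thr1.R1)
|SC outcomes| = 3

thr1.R0=0 thr1.R1=0
thr1.R0=0 thr1.R1=1
thr1.R0=2 thr1.R1=1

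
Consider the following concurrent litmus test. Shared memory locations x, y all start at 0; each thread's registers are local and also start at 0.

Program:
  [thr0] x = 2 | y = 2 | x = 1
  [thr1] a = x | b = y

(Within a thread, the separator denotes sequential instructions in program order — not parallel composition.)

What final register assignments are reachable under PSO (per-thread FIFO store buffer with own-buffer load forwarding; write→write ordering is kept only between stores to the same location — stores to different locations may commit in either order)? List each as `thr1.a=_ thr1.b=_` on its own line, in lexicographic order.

thr1.a=0 thr1.b=0
thr1.a=0 thr1.b=2
thr1.a=1 thr1.b=0
thr1.a=1 thr1.b=2
thr1.a=2 thr1.b=0
thr1.a=2 thr1.b=2

outcome vector order: (thr1.a,thr1.b)
|PSO outcomes| = 6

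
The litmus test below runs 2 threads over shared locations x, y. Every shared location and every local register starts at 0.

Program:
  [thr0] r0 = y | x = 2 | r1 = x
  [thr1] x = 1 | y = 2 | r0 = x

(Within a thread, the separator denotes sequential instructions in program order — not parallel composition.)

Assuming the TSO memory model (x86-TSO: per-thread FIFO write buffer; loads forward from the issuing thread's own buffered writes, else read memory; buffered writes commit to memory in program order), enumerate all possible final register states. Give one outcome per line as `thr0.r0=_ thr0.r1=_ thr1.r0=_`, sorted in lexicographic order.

thr0.r0=0 thr0.r1=1 thr1.r0=1
thr0.r0=0 thr0.r1=2 thr1.r0=1
thr0.r0=0 thr0.r1=2 thr1.r0=2
thr0.r0=2 thr0.r1=2 thr1.r0=1
thr0.r0=2 thr0.r1=2 thr1.r0=2

outcome vector order: (thr0.r0,thr0.r1,thr1.r0)
|TSO outcomes| = 5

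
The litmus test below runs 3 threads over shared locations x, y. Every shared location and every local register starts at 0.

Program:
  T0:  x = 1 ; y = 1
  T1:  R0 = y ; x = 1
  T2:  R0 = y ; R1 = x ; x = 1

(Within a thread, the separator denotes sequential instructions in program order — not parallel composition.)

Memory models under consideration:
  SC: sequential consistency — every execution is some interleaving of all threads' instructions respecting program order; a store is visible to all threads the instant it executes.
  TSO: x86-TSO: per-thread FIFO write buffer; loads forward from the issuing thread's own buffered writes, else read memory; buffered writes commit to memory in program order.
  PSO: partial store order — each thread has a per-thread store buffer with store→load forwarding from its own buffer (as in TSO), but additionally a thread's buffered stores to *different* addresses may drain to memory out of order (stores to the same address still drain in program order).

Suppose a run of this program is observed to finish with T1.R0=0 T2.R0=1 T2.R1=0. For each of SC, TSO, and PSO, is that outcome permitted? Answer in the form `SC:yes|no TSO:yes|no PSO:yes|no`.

outcome vector order: (T1.R0,T2.R0,T2.R1)
[SC] allowed = {(0,0,0), (0,0,1), (0,1,1), (1,0,0), (1,0,1), (1,1,1)}
[TSO] allowed = {(0,0,0), (0,0,1), (0,1,1), (1,0,0), (1,0,1), (1,1,1)}
[PSO] allowed = {(0,0,0), (0,0,1), (0,1,0), (0,1,1), (1,0,0), (1,0,1), (1,1,0), (1,1,1)}
target (0,1,0) ∈ {PSO}

SC:no TSO:no PSO:yes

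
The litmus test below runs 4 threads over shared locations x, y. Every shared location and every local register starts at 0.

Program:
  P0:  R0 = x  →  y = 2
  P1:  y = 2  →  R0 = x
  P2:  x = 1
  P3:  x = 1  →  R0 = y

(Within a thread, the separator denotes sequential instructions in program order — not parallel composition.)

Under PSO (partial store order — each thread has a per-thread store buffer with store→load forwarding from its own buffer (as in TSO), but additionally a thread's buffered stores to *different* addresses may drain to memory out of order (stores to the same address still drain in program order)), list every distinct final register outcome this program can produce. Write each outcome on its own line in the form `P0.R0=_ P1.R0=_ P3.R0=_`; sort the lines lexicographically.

P0.R0=0 P1.R0=0 P3.R0=0
P0.R0=0 P1.R0=0 P3.R0=2
P0.R0=0 P1.R0=1 P3.R0=0
P0.R0=0 P1.R0=1 P3.R0=2
P0.R0=1 P1.R0=0 P3.R0=0
P0.R0=1 P1.R0=0 P3.R0=2
P0.R0=1 P1.R0=1 P3.R0=0
P0.R0=1 P1.R0=1 P3.R0=2

outcome vector order: (P0.R0,P1.R0,P3.R0)
|PSO outcomes| = 8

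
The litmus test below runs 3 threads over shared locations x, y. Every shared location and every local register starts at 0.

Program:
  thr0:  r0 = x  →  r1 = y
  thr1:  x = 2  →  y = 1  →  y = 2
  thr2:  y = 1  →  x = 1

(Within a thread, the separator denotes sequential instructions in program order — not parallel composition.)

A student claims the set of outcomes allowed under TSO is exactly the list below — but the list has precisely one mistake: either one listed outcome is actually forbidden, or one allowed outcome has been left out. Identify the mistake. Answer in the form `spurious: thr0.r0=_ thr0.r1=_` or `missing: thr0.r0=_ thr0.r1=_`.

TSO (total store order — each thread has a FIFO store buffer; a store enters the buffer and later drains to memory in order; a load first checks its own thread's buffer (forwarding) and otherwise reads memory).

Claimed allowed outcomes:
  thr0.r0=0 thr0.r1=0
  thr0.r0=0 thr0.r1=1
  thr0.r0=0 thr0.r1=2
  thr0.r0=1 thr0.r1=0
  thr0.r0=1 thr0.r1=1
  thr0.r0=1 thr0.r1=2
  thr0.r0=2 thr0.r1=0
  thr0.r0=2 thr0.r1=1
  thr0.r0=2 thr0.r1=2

spurious: thr0.r0=1 thr0.r1=0

outcome vector order: (thr0.r0,thr0.r1)
under TSO → 0/0; 0/1; 0/2; 1/1; 1/2; 2/0; 2/1; 2/2
claimed∖TSO = {1/0}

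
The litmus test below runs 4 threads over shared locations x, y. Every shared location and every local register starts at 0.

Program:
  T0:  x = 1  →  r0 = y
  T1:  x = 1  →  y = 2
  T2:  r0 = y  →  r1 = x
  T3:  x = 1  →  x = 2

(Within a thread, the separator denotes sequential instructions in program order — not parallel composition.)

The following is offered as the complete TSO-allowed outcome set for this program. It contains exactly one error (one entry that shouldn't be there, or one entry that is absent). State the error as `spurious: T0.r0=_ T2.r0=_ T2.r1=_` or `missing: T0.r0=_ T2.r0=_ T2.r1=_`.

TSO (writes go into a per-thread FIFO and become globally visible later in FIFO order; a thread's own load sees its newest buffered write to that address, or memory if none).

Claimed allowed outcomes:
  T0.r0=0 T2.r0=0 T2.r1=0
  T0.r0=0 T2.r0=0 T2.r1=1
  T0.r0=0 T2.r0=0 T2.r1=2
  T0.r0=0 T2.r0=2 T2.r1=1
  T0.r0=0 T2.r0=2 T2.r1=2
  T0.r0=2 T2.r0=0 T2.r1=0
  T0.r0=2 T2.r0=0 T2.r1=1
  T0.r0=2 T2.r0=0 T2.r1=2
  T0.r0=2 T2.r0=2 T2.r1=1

missing: T0.r0=2 T2.r0=2 T2.r1=2

outcome vector order: (T0.r0,T2.r0,T2.r1)
TSO: 10 outcomes — {000 001 002 021 022 200 201 202 221 222}
TSO∖claimed = {222}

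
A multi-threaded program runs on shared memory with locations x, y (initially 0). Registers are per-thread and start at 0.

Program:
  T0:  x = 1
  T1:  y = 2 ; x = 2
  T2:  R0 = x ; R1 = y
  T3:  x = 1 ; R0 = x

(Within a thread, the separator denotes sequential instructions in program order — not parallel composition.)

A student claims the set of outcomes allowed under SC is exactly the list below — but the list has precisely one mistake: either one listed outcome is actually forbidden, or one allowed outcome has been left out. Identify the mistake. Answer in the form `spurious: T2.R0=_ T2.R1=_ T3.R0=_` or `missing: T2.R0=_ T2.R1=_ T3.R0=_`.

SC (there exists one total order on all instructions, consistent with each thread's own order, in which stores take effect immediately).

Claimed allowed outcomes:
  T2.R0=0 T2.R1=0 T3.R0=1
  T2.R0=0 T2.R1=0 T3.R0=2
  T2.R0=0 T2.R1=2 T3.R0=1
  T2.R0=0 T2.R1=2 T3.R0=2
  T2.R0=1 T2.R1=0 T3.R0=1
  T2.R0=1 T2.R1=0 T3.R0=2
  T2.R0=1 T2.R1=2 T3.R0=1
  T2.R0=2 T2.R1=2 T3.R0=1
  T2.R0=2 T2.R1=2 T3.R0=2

outcome vector order: (T2.R0,T2.R1,T3.R0)
SC (10): (0,0,1) (0,0,2) (0,2,1) (0,2,2) (1,0,1) (1,0,2) (1,2,1) (1,2,2) (2,2,1) (2,2,2)
SC∖claimed = {(1,2,2)}

missing: T2.R0=1 T2.R1=2 T3.R0=2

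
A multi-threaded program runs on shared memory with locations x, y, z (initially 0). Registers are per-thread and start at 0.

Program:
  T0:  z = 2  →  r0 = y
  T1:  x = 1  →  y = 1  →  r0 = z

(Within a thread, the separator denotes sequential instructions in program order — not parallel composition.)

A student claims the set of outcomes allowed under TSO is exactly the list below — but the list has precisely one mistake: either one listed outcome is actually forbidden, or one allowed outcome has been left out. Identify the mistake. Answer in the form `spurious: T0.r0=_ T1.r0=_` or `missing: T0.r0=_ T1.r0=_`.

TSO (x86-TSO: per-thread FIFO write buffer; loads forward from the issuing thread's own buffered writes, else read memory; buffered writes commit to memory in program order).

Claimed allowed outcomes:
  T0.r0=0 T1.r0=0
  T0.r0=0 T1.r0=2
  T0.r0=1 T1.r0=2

outcome vector order: (T0.r0,T1.r0)
under TSO → (0,0); (0,2); (1,0); (1,2)
TSO∖claimed = {(1,0)}

missing: T0.r0=1 T1.r0=0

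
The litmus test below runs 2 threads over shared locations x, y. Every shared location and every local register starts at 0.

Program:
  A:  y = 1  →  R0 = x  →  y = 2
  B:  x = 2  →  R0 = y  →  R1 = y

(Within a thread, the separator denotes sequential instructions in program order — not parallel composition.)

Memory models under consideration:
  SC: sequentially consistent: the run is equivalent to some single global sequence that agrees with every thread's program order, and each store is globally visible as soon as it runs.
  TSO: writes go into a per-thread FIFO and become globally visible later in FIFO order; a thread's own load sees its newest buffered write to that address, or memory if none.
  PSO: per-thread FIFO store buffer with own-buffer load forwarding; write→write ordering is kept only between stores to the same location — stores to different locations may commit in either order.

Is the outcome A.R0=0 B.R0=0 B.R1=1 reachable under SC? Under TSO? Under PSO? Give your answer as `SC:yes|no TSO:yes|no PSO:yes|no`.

outcome vector order: (A.R0,B.R0,B.R1)
under SC → 011; 012; 022; 200; 201; 202; 211; 212; 222
under TSO → 000; 001; 002; 011; 012; 022; 200; 201; 202; 211; 212; 222
under PSO → 000; 001; 002; 011; 012; 022; 200; 201; 202; 211; 212; 222
target 001 ∈ {TSO,PSO}

SC:no TSO:yes PSO:yes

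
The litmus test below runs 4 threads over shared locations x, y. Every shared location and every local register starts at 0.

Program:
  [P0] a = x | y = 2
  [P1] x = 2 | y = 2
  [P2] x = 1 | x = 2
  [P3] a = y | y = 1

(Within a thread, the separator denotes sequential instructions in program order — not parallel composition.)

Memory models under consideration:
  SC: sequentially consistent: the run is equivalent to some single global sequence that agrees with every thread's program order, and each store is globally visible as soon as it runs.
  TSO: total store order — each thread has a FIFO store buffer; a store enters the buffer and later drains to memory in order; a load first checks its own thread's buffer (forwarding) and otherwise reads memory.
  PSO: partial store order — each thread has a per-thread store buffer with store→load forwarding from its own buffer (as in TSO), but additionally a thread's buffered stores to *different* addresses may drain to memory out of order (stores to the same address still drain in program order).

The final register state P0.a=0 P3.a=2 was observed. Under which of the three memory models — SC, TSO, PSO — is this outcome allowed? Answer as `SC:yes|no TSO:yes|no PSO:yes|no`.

outcome vector order: (P0.a,P3.a)
[SC] allowed = {00; 02; 10; 12; 20; 22}
[TSO] allowed = {00; 02; 10; 12; 20; 22}
[PSO] allowed = {00; 02; 10; 12; 20; 22}
target 02 ∈ {SC,TSO,PSO}

SC:yes TSO:yes PSO:yes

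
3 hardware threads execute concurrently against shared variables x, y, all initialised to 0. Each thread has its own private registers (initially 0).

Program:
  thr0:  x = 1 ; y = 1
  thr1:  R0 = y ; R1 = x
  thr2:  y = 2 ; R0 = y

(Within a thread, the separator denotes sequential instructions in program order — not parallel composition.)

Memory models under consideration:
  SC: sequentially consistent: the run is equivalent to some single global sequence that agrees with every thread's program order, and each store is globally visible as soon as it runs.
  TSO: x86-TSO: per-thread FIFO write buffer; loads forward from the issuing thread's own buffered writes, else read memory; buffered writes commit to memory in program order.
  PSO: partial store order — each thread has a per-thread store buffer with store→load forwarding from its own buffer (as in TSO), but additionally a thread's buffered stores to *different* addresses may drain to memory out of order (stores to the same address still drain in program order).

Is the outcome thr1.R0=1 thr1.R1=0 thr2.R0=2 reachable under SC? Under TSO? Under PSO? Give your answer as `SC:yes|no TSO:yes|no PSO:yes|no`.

SC:no TSO:no PSO:yes

outcome vector order: (thr1.R0,thr1.R1,thr2.R0)
SC: 10 outcomes — {(0,0,1); (0,0,2); (0,1,1); (0,1,2); (1,1,1); (1,1,2); (2,0,1); (2,0,2); (2,1,1); (2,1,2)}
TSO: 10 outcomes — {(0,0,1); (0,0,2); (0,1,1); (0,1,2); (1,1,1); (1,1,2); (2,0,1); (2,0,2); (2,1,1); (2,1,2)}
PSO: 12 outcomes — {(0,0,1); (0,0,2); (0,1,1); (0,1,2); (1,0,1); (1,0,2); (1,1,1); (1,1,2); (2,0,1); (2,0,2); (2,1,1); (2,1,2)}
target (1,0,2) ∈ {PSO}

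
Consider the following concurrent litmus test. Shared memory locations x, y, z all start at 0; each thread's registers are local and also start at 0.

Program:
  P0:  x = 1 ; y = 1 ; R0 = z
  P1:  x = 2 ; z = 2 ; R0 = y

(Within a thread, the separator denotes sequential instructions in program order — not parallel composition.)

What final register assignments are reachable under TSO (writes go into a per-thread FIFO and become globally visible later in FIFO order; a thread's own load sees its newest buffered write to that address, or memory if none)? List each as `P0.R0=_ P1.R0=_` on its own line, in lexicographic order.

outcome vector order: (P0.R0,P1.R0)
|TSO outcomes| = 4

P0.R0=0 P1.R0=0
P0.R0=0 P1.R0=1
P0.R0=2 P1.R0=0
P0.R0=2 P1.R0=1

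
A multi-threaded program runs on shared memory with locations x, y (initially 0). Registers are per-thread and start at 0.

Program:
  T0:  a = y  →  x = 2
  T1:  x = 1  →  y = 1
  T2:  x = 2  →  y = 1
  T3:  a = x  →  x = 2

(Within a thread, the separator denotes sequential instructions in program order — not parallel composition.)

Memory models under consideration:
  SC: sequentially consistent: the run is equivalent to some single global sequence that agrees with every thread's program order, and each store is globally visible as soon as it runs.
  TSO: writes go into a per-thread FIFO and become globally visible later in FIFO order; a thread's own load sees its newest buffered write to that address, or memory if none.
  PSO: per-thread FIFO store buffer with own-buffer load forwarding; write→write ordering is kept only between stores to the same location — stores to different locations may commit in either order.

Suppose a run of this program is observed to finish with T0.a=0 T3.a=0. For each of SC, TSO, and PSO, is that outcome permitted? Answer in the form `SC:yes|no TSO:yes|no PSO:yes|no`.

outcome vector order: (T0.a,T3.a)
SC (6): (0,0), (0,1), (0,2), (1,0), (1,1), (1,2)
TSO (6): (0,0), (0,1), (0,2), (1,0), (1,1), (1,2)
PSO (6): (0,0), (0,1), (0,2), (1,0), (1,1), (1,2)
target (0,0) ∈ {SC,TSO,PSO}

SC:yes TSO:yes PSO:yes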